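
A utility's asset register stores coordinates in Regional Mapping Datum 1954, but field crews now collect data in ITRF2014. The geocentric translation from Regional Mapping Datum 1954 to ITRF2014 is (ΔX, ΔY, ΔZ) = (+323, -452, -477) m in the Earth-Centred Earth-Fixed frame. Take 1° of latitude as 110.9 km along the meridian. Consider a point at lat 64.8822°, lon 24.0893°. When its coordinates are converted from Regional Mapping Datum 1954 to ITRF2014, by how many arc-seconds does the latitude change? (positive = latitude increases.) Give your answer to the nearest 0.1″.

Δφ = -9.8″

sin φ = 0.905437, cos φ = 0.424481, sin λ = 0.408160, cos λ = 0.912910.
North component: ΔN = −sin φ cos λ·ΔX − sin φ sin λ·ΔY + cos φ·ΔZ = −(0.905437)(0.912910)(323) − (0.905437)(0.408160)(-452) + (0.424481)(-477) = -302.42 m.
1° of latitude spans 110900 m, so Δφ = -302.42 / 110900 × 3600 = -9.817″.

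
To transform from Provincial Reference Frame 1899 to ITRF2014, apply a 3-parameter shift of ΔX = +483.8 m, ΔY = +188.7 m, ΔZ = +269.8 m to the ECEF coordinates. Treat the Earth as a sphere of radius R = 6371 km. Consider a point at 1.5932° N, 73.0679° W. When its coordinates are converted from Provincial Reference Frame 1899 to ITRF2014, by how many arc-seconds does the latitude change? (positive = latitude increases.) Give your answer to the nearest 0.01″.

sin φ = 0.027803, cos φ = 0.999613, sin λ = -0.956651, cos λ = 0.291238.
North component: ΔN = −sin φ cos λ·ΔX − sin φ sin λ·ΔY + cos φ·ΔZ = −(0.027803)(0.291238)(483.8) − (0.027803)(-0.956651)(188.7) + (0.999613)(269.8) = 270.80 m.
1° of latitude spans πR/180 = 111195 m, so Δφ = 270.80 / 111195 × 3600 = 8.767″.

Δφ = 8.77″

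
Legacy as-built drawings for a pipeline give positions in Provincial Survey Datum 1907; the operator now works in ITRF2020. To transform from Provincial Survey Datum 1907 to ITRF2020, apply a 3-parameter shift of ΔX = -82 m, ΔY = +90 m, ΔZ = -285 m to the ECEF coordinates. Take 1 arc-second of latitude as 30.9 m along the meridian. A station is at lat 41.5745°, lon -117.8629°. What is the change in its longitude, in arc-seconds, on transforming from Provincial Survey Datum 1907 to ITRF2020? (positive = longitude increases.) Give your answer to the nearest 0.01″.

sin φ = 0.663593, cos φ = 0.748094, sin λ = -0.884068, cos λ = -0.467357.
East component: ΔE = −sin λ·ΔX + cos λ·ΔY = −(-0.884068)(-82) + (-0.467357)(90) = -114.56 m.
1° of latitude spans 3600 × 30.90 = 111240 m; at latitude φ, 1° of longitude spans that × cos φ = 83217.9 m, so Δλ = -114.56 / 83217.9 × 3600 = -4.956″.

Δλ = -4.96″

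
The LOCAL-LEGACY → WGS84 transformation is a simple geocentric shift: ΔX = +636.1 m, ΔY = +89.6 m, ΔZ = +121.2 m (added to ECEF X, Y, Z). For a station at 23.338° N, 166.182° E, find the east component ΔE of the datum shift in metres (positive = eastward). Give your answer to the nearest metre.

At φ = 23.338°, λ = 166.182°: sin φ = 0.396155, cos φ = 0.918184, sin λ = 0.238839, cos λ = -0.971059.
ΔE = −sin λ·ΔX + cos λ·ΔY = −(0.238839)·(636.1) + (-0.971059)·(89.6) = -238.93 m.

ΔE = -239 m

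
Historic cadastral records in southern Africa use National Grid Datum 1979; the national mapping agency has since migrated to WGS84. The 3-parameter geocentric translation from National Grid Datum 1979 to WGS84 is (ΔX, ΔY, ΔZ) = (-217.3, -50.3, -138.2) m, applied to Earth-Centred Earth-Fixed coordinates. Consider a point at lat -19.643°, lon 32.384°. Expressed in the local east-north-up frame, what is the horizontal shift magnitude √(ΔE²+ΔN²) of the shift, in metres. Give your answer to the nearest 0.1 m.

At φ = -19.643°, λ = 32.384°: sin φ = -0.336158, cos φ = 0.941805, sin λ = 0.535591, cos λ = 0.844478.
ΔE = −sin λ·ΔX + cos λ·ΔY = −(0.535591)·(-217.3) + (0.844478)·(-50.3) = 73.91 m.
ΔN = −sin φ cos λ·ΔX − sin φ sin λ·ΔY + cos φ·ΔZ = −(-0.336158)(0.844478)(-217.3) − (-0.336158)(0.535591)(-50.3) + (0.941805)(-138.2) = -200.90 m.
Horizontal magnitude = √(ΔE² + ΔN²) = √(73.91² + (-200.90)²) = 214.06 m.

214.1 m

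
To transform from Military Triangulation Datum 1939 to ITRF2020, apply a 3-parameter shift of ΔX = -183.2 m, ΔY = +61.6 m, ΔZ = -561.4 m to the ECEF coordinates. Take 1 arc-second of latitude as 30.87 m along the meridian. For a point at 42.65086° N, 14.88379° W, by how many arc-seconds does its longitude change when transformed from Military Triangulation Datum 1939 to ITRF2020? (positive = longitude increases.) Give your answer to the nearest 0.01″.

sin φ = 0.677529, cos φ = 0.735496, sin λ = -0.256859, cos λ = 0.966449.
East component: ΔE = −sin λ·ΔX + cos λ·ΔY = −(-0.256859)(-183.2) + (0.966449)(61.6) = 12.48 m.
1° of latitude spans 3600 × 30.87 = 111132 m; at latitude φ, 1° of longitude spans that × cos φ = 81737.1 m, so Δλ = 12.48 / 81737.1 × 3600 = 0.550″.

Δλ = 0.55″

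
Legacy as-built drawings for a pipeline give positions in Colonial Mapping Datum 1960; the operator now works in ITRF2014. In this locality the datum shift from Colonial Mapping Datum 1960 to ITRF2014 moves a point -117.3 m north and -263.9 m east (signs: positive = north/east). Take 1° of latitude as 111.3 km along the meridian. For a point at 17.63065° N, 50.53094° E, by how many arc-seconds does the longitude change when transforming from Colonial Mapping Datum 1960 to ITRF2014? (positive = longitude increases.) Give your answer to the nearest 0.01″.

At latitude 17.63065°, cos φ = 0.953029.
1° of longitude at this latitude = 111.3 × cos φ = 106.07 km, so Δλ = -263.9 / 106072.1 = -0.0024879° = -8.957″.

Δλ = -8.96″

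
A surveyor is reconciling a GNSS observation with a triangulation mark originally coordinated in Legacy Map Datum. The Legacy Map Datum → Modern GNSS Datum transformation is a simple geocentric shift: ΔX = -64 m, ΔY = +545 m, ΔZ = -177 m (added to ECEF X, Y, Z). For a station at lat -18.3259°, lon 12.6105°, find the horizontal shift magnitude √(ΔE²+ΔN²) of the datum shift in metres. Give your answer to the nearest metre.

At φ = -18.3259°, λ = 12.6105°: sin φ = -0.314422, cos φ = 0.949283, sin λ = 0.218322, cos λ = 0.975877.
ΔE = −sin λ·ΔX + cos λ·ΔY = −(0.218322)·(-64) + (0.975877)·(545) = 545.83 m.
ΔN = −sin φ cos λ·ΔX − sin φ sin λ·ΔY + cos φ·ΔZ = −(-0.314422)(0.975877)(-64) − (-0.314422)(0.218322)(545) + (0.949283)(-177) = -150.25 m.
Horizontal magnitude = √(ΔE² + ΔN²) = √(545.83² + (-150.25)²) = 566.13 m.

566 m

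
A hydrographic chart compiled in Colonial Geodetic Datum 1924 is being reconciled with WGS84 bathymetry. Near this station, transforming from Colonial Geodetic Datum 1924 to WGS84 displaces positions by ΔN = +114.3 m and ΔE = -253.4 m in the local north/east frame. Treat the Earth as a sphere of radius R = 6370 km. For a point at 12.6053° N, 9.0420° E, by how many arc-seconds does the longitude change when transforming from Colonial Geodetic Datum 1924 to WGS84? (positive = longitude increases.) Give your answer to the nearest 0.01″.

Δλ = -8.41″

At latitude 12.6053°, cos φ = 0.975897.
One radian of longitude at latitude φ spans R cos φ, so Δλ = ΔE / (R cos φ) = -253.4 / (6370000 × 0.975897) = -4.0763e-05 rad = -8.408″.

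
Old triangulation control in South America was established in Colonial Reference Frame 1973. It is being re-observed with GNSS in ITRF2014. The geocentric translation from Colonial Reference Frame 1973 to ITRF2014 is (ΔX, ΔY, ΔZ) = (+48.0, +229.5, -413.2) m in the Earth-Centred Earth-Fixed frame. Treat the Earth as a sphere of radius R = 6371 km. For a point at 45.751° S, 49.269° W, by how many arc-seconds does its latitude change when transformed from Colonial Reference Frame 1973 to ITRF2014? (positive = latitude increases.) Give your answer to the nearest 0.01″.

Δφ = -12.64″

sin φ = -0.716314, cos φ = 0.697778, sin λ = -0.757781, cos λ = 0.652508.
North component: ΔN = −sin φ cos λ·ΔX − sin φ sin λ·ΔY + cos φ·ΔZ = −(-0.716314)(0.652508)(48.0) − (-0.716314)(-0.757781)(229.5) + (0.697778)(-413.2) = -390.46 m.
1° of latitude spans πR/180 = 111195 m, so Δφ = -390.46 / 111195 × 3600 = -12.641″.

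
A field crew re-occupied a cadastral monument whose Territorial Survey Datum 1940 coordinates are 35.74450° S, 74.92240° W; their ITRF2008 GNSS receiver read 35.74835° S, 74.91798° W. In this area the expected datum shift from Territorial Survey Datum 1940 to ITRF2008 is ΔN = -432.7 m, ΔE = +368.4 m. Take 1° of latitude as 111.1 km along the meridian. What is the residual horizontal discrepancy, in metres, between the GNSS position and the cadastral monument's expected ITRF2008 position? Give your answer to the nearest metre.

31 m

Observed coordinate differences: Δφ = -0.00385°, Δλ = +0.00442°.
Converting to metres (1° lat = 111100 m, cos φ = 0.811630): observed ΔN = -427.7 m, observed ΔE = 398.6 m.
Subtracting the expected shift leaves a residual of -427.7 − (-432.7) = 5.0 m north and 398.6 − (368.4) = 30.2 m east.
Residual distance = √(5.0² + 30.2²) = 30.6 m.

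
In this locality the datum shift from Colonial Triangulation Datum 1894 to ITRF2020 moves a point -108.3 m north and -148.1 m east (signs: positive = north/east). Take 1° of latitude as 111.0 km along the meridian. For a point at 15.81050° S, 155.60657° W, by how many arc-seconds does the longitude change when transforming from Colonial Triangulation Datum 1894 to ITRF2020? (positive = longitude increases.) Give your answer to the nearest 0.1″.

At latitude -15.81050°, cos φ = 0.962168.
1° of longitude at this latitude = 111.0 × cos φ = 106.80 km, so Δλ = -148.1 / 106800.7 = -0.0013867° = -4.992″.

Δλ = -5.0″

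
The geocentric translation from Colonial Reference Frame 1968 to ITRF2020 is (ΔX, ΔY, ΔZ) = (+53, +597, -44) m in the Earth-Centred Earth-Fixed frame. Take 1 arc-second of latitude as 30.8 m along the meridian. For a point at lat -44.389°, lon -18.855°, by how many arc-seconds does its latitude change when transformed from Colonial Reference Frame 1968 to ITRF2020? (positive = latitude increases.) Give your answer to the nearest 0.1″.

sin φ = -0.699526, cos φ = 0.714607, sin λ = -0.323174, cos λ = 0.946339.
North component: ΔN = −sin φ cos λ·ΔX − sin φ sin λ·ΔY + cos φ·ΔZ = −(-0.699526)(0.946339)(53) − (-0.699526)(-0.323174)(597) + (0.714607)(-44) = -131.32 m.
1° of latitude spans 3600 × 30.80 = 110880 m, so Δφ = -131.32 / 110880 × 3600 = -4.264″.

Δφ = -4.3″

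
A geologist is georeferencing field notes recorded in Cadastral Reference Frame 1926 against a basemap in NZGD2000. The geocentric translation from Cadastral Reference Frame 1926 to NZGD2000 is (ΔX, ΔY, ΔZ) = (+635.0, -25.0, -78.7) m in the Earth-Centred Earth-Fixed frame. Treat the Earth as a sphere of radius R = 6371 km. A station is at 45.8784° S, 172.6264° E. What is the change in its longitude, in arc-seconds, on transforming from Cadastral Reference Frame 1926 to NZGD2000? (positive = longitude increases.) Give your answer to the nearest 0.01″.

Δλ = -2.64″

sin φ = -0.717864, cos φ = 0.696183, sin λ = 0.128339, cos λ = -0.991730.
East component: ΔE = −sin λ·ΔX + cos λ·ΔY = −(0.128339)(635.0) + (-0.991730)(-25.0) = -56.70 m.
1° of latitude spans πR/180 = 111195 m; at latitude φ, 1° of longitude spans that × cos φ = 77412.1 m, so Δλ = -56.70 / 77412.1 × 3600 = -2.637″.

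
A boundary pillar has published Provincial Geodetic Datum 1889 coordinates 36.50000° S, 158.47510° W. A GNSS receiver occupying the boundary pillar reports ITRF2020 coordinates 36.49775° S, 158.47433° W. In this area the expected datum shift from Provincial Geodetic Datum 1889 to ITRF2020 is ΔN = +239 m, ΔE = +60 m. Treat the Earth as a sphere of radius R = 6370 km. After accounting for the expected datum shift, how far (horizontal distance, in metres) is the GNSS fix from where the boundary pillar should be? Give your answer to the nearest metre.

14 m

Observed coordinate differences: Δφ = +0.00225°, Δλ = +0.00077°.
Converting to metres (1° lat = 111177 m, cos φ = 0.803857): observed ΔN = 250.1 m, observed ΔE = 68.8 m.
Subtracting the expected shift leaves a residual of 250.1 − (239) = 11.1 m north and 68.8 − (60) = 8.8 m east.
Residual distance = √(11.1² + 8.8²) = 14.2 m.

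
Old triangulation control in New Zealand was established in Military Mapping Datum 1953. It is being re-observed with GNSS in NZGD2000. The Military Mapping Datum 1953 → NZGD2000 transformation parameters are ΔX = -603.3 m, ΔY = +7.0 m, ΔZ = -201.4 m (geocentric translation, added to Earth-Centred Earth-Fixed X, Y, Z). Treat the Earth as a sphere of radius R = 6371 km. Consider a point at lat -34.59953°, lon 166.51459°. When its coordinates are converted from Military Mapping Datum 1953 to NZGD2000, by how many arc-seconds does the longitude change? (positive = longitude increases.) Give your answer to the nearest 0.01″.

sin φ = -0.567837, cos φ = 0.823141, sin λ = 0.233198, cos λ = -0.972429.
East component: ΔE = −sin λ·ΔX + cos λ·ΔY = −(0.233198)(-603.3) + (-0.972429)(7.0) = 133.88 m.
1° of latitude spans πR/180 = 111195 m; at latitude φ, 1° of longitude spans that × cos φ = 91529.1 m, so Δλ = 133.88 / 91529.1 × 3600 = 5.266″.

Δλ = 5.27″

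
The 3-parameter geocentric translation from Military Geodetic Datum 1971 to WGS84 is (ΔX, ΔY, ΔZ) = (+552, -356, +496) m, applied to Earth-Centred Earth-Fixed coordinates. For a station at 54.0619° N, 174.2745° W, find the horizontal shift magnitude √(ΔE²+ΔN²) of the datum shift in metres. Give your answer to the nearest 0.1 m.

The local east axis at (φ, λ) is (−sin λ, cos λ, 0), so ΔE = −sin(-174.2745°)·552 + cos(-174.2745°)·(-356) = 409.29 m.
The local north axis is (−sin φ cos λ, −sin φ sin λ, cos φ), giving ΔN = 444.698 − 28.755 + 291.108 = 707.05 m.
Horizontal magnitude = √(ΔE² + ΔN²) = √(409.29² + 707.05²) = 816.97 m.

817.0 m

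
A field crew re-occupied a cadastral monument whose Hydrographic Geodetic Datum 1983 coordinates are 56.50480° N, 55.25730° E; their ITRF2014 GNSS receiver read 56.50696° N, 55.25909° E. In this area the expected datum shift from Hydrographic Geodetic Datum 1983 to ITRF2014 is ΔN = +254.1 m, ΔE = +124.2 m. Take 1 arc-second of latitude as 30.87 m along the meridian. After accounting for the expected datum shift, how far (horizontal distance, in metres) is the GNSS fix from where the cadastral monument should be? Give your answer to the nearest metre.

20 m

Observed coordinate differences: Δφ = +0.00216°, Δλ = +0.00179°.
Converting to metres (1° lat = 111132 m, cos φ = 0.551867): observed ΔN = 240.0 m, observed ΔE = 109.8 m.
Subtracting the expected shift leaves a residual of 240.0 − (254.1) = -14.1 m north and 109.8 − (124.2) = -14.4 m east.
Residual distance = √((-14.1)² + (-14.4)²) = 20.1 m.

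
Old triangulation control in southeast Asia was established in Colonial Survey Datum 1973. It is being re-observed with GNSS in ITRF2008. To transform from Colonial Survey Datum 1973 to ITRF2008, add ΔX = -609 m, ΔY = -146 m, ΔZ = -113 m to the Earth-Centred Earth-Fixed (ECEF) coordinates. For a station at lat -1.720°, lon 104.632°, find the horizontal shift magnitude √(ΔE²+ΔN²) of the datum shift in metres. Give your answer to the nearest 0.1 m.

636.2 m

The local east axis at (φ, λ) is (−sin λ, cos λ, 0), so ΔE = −sin(104.632°)·(-609) + cos(104.632°)·(-146) = 626.13 m.
The local north axis is (−sin φ cos λ, −sin φ sin λ, cos φ), giving ΔN = 4.618 − 4.240 − 112.949 = -112.57 m.
Horizontal magnitude = √(ΔE² + ΔN²) = √(626.13² + (-112.57)²) = 636.17 m.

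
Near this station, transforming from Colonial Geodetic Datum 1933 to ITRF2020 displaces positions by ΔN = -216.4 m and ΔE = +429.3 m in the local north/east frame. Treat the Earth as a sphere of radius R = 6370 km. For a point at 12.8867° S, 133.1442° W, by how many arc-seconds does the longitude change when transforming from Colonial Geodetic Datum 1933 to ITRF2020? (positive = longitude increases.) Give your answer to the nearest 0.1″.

Δλ = 14.3″

At latitude -12.8867°, cos φ = 0.974813.
One radian of longitude at latitude φ spans R cos φ, so Δλ = ΔE / (R cos φ) = 429.3 / (6370000 × 0.974813) = 6.9135e-05 rad = 14.260″.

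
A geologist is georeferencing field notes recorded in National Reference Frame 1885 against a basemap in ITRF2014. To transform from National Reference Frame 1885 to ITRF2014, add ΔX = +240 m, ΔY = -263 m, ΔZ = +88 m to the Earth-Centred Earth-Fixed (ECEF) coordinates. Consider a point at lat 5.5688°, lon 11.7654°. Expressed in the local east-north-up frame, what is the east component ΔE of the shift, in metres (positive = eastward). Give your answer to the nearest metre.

ΔE = -306 m

The local east axis at (φ, λ) is (−sin λ, cos λ, 0), so ΔE = −sin(11.7654°)·240 + cos(11.7654°)·(-263) = -306.41 m.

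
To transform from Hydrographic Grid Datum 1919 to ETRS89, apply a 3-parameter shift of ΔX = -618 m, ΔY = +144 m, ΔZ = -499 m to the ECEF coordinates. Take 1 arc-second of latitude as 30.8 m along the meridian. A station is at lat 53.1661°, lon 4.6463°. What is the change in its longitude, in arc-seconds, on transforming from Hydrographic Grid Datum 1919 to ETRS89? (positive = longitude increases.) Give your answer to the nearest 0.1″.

Δλ = 10.5″

sin φ = 0.800377, cos φ = 0.599497, sin λ = 0.081004, cos λ = 0.996714.
East component: ΔE = −sin λ·ΔX + cos λ·ΔY = −(0.081004)(-618) + (0.996714)(144) = 193.59 m.
1° of latitude spans 3600 × 30.80 = 110880 m; at latitude φ, 1° of longitude spans that × cos φ = 66472.3 m, so Δλ = 193.59 / 66472.3 × 3600 = 10.484″.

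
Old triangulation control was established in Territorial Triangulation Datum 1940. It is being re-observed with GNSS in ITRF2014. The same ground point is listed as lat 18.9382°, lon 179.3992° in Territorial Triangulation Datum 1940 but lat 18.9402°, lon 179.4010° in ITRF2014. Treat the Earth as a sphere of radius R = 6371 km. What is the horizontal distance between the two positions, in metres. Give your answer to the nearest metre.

Δφ = 18.9402° − 18.9382° = +0.0020°; Δλ = 179.4010° − 179.3992° = +0.0018°.
1° along a meridian = πR/180 = 111195 m.
ΔN = Δφ × 111195 = 222.4 m; ΔE = Δλ × 111195 × cos(18.9382°) = +0.0018 × 111195 × 0.945869 = 189.3 m.
Distance = √(ΔE² + ΔN²) = √(189.3² + 222.4²) = 292.1 m.

292 m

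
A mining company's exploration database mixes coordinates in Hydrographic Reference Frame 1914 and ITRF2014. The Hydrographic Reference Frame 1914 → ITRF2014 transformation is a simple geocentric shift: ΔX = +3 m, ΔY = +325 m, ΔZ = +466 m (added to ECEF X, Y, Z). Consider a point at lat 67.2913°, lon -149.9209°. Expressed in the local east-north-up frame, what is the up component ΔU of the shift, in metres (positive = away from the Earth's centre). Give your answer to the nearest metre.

At φ = 67.2913°, λ = -149.9209°: sin φ = 0.922479, cos φ = 0.386046, sin λ = -0.501195, cos λ = -0.865334.
ΔU = cos φ cos λ·ΔX + cos φ sin λ·ΔY + sin φ·ΔZ = (0.386046)(-0.865334)(3) + (0.386046)(-0.501195)(325) + (0.922479)(466) = 365.99 m.

ΔU = 366 m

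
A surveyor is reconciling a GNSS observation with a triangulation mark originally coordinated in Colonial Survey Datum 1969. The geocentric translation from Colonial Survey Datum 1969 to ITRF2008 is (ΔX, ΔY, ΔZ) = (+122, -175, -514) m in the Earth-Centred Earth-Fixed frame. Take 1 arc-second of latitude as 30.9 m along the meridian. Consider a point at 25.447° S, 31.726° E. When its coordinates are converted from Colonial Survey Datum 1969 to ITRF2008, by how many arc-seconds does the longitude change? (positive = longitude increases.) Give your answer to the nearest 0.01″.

sin φ = -0.429676, cos φ = 0.902983, sin λ = 0.525858, cos λ = 0.850573.
East component: ΔE = −sin λ·ΔX + cos λ·ΔY = −(0.525858)(122) + (0.850573)(-175) = -213.00 m.
1° of latitude spans 3600 × 30.90 = 111240 m; at latitude φ, 1° of longitude spans that × cos φ = 100447.8 m, so Δλ = -213.00 / 100447.8 × 3600 = -7.634″.

Δλ = -7.63″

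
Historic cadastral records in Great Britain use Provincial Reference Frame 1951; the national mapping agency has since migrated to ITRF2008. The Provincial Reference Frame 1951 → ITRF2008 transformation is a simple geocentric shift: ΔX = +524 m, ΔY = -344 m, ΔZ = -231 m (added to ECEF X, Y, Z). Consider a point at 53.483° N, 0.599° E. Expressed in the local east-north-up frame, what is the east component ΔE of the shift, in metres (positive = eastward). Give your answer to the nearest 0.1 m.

ΔE = -349.5 m

At φ = 53.483°, λ = 0.599°: sin φ = 0.803680, cos φ = 0.595061, sin λ = 0.010454, cos λ = 0.999945.
ΔE = −sin λ·ΔX + cos λ·ΔY = −(0.010454)·(524) + (0.999945)·(-344) = -349.46 m.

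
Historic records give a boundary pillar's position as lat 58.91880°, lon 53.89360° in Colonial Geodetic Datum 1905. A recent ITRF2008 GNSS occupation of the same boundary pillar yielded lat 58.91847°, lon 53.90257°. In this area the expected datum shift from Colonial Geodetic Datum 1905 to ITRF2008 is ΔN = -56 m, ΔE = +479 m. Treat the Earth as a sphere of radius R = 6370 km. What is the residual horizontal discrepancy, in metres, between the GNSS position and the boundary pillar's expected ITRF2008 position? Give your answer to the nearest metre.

41 m

Observed coordinate differences: Δφ = -0.00033°, Δλ = +0.00897°.
Converting to metres (1° lat = 111177 m, cos φ = 0.516252): observed ΔN = -36.7 m, observed ΔE = 514.8 m.
Subtracting the expected shift leaves a residual of -36.7 − (-56) = 19.3 m north and 514.8 − (479) = 35.8 m east.
Residual distance = √(19.3² + 35.8²) = 40.7 m.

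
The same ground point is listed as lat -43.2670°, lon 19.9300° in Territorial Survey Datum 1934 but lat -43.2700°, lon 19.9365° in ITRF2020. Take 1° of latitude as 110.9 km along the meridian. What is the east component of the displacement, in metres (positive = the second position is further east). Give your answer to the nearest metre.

Δφ = -43.2700° − -43.2670° = -0.0030°; Δλ = 19.9365° − 19.9300° = +0.0065°.
ΔN = Δφ × 110900 = -332.7 m; ΔE = Δλ × 110900 × cos(-43.2670°) = +0.0065 × 110900 × 0.728168 = 524.9 m.

ΔE = 525 m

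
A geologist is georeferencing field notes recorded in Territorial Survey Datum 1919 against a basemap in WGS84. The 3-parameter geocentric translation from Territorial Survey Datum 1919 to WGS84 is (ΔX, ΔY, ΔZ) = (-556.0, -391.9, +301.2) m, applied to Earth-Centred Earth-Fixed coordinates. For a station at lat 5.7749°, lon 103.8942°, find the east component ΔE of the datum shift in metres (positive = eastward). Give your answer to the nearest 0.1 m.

At φ = 5.7749°, λ = 103.8942°: sin φ = 0.100620, cos φ = 0.994925, sin λ = 0.970741, cos λ = -0.240130.
ΔE = −sin λ·ΔX + cos λ·ΔY = −(0.970741)·(-556.0) + (-0.240130)·(-391.9) = 633.84 m.

ΔE = 633.8 m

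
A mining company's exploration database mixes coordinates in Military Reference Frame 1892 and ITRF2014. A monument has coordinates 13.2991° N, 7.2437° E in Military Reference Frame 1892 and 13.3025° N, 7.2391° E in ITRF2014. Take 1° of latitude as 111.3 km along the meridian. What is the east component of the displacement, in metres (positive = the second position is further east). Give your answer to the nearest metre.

ΔE = -498 m

Δφ = 13.3025° − 13.2991° = +0.0034°; Δλ = 7.2391° − 7.2437° = -0.0046°.
ΔN = Δφ × 111300 = 378.4 m; ΔE = Δλ × 111300 × cos(13.2991°) = -0.0046 × 111300 × 0.973182 = -498.2 m.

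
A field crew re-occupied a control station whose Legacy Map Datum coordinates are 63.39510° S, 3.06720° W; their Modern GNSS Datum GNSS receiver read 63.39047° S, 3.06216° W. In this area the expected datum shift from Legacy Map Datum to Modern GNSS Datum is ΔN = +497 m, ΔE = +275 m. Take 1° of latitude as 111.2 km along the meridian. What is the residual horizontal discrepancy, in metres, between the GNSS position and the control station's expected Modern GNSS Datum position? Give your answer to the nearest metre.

30 m

Observed coordinate differences: Δφ = +0.00463°, Δλ = +0.00504°.
Converting to metres (1° lat = 111200 m, cos φ = 0.447836): observed ΔN = 514.9 m, observed ΔE = 251.0 m.
Subtracting the expected shift leaves a residual of 514.9 − (497) = 17.9 m north and 251.0 − (275) = -24.0 m east.
Residual distance = √(17.9² + (-24.0)²) = 29.9 m.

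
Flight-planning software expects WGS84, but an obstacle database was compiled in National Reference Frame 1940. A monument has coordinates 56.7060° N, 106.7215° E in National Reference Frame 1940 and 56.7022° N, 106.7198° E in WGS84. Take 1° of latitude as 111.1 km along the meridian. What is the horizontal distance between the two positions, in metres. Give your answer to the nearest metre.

435 m

Δφ = 56.7022° − 56.7060° = -0.0038°; Δλ = 106.7198° − 106.7215° = -0.0017°.
ΔN = Δφ × 111100 = -422.2 m; ΔE = Δλ × 111100 × cos(56.7060°) = -0.0017 × 111100 × 0.548935 = -103.7 m.
Distance = √(ΔE² + ΔN²) = √((-103.7)² + (-422.2)²) = 434.7 m.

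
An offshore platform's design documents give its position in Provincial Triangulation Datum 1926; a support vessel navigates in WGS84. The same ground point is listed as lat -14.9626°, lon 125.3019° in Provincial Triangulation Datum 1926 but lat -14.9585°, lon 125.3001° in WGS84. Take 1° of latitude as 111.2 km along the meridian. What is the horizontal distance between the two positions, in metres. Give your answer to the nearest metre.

Δφ = -14.9585° − -14.9626° = +0.0041°; Δλ = 125.3001° − 125.3019° = -0.0018°.
ΔN = Δφ × 111200 = 455.9 m; ΔE = Δλ × 111200 × cos(-14.9626°) = -0.0018 × 111200 × 0.966095 = -193.4 m.
Distance = √(ΔE² + ΔN²) = √((-193.4)² + 455.9²) = 495.2 m.

495 m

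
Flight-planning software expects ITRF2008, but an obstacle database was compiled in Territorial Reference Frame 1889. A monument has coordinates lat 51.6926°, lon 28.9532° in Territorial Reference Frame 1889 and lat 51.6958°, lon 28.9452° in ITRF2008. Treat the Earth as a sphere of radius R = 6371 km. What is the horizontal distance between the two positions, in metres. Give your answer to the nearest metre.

Δφ = 51.6958° − 51.6926° = +0.0032°; Δλ = 28.9452° − 28.9532° = -0.0080°.
1° along a meridian = πR/180 = 111195 m.
ΔN = Δφ × 111195 = 355.8 m; ΔE = Δλ × 111195 × cos(51.6926°) = -0.0080 × 111195 × 0.619880 = -551.4 m.
Distance = √(ΔE² + ΔN²) = √((-551.4)² + 355.8²) = 656.3 m.

656 m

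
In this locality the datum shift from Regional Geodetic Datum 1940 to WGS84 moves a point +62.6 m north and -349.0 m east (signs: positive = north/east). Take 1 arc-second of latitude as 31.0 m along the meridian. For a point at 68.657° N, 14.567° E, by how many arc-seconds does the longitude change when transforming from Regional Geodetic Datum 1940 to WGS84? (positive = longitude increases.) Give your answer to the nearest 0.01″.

Δλ = -30.93″

At latitude 68.657°, cos φ = 0.363950.
1″ of longitude at this latitude = 31.00 × cos φ = 11.2825 m, so Δλ = -349.0 / 11.2825 = -30.933″.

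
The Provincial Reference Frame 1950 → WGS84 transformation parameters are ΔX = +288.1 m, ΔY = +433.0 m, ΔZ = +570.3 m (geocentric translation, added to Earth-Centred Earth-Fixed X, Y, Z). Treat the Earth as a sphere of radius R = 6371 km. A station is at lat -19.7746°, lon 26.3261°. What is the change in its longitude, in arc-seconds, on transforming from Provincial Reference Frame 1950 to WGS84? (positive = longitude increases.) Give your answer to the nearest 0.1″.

Δλ = 9.0″

sin φ = -0.338321, cos φ = 0.941031, sin λ = 0.443480, cos λ = 0.896285.
East component: ΔE = −sin λ·ΔX + cos λ·ΔY = −(0.443480)(288.1) + (0.896285)(433.0) = 260.32 m.
1° of latitude spans πR/180 = 111195 m; at latitude φ, 1° of longitude spans that × cos φ = 104637.9 m, so Δλ = 260.32 / 104637.9 × 3600 = 8.956″.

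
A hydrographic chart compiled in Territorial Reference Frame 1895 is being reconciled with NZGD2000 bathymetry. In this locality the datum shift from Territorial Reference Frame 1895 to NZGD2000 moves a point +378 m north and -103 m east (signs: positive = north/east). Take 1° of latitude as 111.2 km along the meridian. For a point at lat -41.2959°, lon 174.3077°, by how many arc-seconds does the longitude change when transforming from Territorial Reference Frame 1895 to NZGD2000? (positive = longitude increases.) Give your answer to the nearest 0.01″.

At latitude -41.2959°, cos φ = 0.751311.
1° of longitude at this latitude = 111.2 × cos φ = 83.55 km, so Δλ = -103.0 / 83545.8 = -0.0012329° = -4.438″.

Δλ = -4.44″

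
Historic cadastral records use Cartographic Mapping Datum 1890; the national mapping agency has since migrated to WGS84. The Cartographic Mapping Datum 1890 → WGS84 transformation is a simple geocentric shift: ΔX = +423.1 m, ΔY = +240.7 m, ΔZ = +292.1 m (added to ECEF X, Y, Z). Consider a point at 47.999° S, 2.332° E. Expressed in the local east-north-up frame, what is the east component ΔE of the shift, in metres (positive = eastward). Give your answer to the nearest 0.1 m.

ΔE = 223.3 m

The local east axis at (φ, λ) is (−sin λ, cos λ, 0), so ΔE = −sin(2.332°)·423.1 + cos(2.332°)·240.7 = 223.28 m.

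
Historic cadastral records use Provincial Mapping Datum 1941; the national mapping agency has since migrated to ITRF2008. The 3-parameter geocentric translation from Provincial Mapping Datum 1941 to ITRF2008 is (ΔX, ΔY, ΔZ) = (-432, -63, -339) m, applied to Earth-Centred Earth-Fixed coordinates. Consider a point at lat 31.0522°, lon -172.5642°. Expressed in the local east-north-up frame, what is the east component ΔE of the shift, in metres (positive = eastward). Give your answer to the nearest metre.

ΔE = 7 m

The local east axis at (φ, λ) is (−sin λ, cos λ, 0), so ΔE = −sin(-172.5642°)·(-432) + cos(-172.5642°)·(-63) = 6.56 m.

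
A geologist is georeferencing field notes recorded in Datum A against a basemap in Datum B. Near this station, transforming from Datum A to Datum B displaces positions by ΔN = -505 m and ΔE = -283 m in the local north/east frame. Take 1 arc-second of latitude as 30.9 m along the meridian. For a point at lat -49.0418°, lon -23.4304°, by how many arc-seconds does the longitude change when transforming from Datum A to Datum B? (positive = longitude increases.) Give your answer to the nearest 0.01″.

Δλ = -13.97″

At latitude -49.0418°, cos φ = 0.655508.
1″ of longitude at this latitude = 30.90 × cos φ = 20.2552 m, so Δλ = -283.0 / 20.2552 = -13.972″.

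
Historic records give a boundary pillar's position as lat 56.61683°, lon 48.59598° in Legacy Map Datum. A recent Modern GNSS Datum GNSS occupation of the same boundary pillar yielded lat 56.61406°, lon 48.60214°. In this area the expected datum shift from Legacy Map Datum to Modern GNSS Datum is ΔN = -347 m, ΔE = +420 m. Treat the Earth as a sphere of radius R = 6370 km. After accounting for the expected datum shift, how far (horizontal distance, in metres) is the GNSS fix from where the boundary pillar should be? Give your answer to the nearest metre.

Observed coordinate differences: Δφ = -0.00277°, Δλ = +0.00616°.
Converting to metres (1° lat = 111177 m, cos φ = 0.550235): observed ΔN = -308.0 m, observed ΔE = 376.8 m.
Subtracting the expected shift leaves a residual of -308.0 − (-347) = 39.0 m north and 376.8 − (420) = -43.2 m east.
Residual distance = √(39.0² + (-43.2)²) = 58.2 m.

58 m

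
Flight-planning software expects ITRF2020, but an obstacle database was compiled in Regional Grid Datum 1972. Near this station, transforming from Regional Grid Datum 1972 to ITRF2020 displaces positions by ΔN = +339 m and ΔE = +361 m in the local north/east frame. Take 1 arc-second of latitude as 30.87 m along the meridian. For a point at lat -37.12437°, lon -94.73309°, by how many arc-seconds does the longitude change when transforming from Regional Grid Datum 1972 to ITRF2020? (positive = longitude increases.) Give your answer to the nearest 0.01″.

At latitude -37.12437°, cos φ = 0.797327.
1″ of longitude at this latitude = 30.87 × cos φ = 24.6135 m, so Δλ = 361.0 / 24.6135 = 14.667″.

Δλ = 14.67″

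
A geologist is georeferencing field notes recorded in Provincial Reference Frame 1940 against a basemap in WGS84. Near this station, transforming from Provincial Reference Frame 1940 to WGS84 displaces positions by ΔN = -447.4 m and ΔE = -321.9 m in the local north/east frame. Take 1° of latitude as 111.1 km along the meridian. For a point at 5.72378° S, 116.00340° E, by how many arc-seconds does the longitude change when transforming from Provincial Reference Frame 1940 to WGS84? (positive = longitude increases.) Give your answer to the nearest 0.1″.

At latitude -5.72378°, cos φ = 0.995014.
1° of longitude at this latitude = 111.1 × cos φ = 110.55 km, so Δλ = -321.9 / 110546.1 = -0.0029119° = -10.483″.

Δλ = -10.5″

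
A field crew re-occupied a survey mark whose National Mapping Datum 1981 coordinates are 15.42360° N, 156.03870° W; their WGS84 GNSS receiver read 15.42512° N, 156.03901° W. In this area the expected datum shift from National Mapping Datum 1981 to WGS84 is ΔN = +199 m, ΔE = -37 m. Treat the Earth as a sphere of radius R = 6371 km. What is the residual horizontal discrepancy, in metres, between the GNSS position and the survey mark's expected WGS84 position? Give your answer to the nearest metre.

Observed coordinate differences: Δφ = +0.00152°, Δλ = -0.00031°.
Converting to metres (1° lat = 111195 m, cos φ = 0.963986): observed ΔN = 169.0 m, observed ΔE = -33.2 m.
Subtracting the expected shift leaves a residual of 169.0 − (199) = -30.0 m north and -33.2 − (-37) = 3.8 m east.
Residual distance = √((-30.0)² + 3.8²) = 30.2 m.

30 m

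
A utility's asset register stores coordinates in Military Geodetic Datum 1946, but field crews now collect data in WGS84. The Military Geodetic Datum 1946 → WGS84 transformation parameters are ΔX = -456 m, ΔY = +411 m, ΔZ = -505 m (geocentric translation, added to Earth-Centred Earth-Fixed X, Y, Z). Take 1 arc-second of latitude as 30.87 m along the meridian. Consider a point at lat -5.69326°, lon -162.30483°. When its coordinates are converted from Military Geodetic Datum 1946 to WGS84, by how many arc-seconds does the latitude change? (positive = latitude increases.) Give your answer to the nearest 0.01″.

Δφ = -15.28″

sin φ = -0.099203, cos φ = 0.995067, sin λ = -0.303953, cos λ = -0.952687.
North component: ΔN = −sin φ cos λ·ΔX − sin φ sin λ·ΔY + cos φ·ΔZ = −(-0.099203)(-0.952687)(-456) − (-0.099203)(-0.303953)(411) + (0.995067)(-505) = -471.81 m.
1° of latitude spans 3600 × 30.87 = 111132 m, so Δφ = -471.81 / 111132 × 3600 = -15.284″.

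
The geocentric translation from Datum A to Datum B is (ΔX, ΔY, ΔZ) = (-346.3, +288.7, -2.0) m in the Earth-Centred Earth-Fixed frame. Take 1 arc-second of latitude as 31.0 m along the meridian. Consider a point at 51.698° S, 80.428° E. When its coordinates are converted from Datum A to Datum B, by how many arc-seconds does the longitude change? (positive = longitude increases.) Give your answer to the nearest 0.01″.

sin φ = -0.784755, cos φ = 0.619806, sin λ = 0.986077, cos λ = 0.166287.
East component: ΔE = −sin λ·ΔX + cos λ·ΔY = −(0.986077)(-346.3) + (0.166287)(288.7) = 389.49 m.
1° of latitude spans 3600 × 31.00 = 111600 m; at latitude φ, 1° of longitude spans that × cos φ = 69170.4 m, so Δλ = 389.49 / 69170.4 × 3600 = 20.271″.

Δλ = 20.27″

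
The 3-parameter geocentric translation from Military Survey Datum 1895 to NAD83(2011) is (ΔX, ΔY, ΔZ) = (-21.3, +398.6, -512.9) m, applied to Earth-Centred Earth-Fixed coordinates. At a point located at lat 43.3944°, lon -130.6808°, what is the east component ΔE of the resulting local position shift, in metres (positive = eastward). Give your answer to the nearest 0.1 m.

ΔE = -276.0 m

At φ = 43.3944°, λ = -130.6808°: sin φ = 0.687016, cos φ = 0.726642, sin λ = -0.758353, cos λ = -0.651844.
ΔE = −sin λ·ΔX + cos λ·ΔY = −(-0.758353)·(-21.3) + (-0.651844)·(398.6) = -275.98 m.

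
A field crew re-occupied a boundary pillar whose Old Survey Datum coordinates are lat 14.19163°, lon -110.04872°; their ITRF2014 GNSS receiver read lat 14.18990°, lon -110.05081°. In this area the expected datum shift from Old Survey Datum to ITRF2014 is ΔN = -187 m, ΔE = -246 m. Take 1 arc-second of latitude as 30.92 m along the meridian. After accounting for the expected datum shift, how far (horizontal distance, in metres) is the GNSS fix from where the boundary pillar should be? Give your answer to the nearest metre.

21 m

Observed coordinate differences: Δφ = -0.00173°, Δλ = -0.00209°.
Converting to metres (1° lat = 111312 m, cos φ = 0.969481): observed ΔN = -192.6 m, observed ΔE = -225.5 m.
Subtracting the expected shift leaves a residual of -192.6 − (-187) = -5.6 m north and -225.5 − (-246) = 20.5 m east.
Residual distance = √((-5.6)² + 20.5²) = 21.2 m.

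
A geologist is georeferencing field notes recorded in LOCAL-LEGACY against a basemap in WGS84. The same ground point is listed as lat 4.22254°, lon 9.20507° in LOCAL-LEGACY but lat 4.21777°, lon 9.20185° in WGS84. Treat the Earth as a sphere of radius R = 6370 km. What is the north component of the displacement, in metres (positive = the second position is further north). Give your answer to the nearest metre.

Δφ = 4.21777° − 4.22254° = -0.00477°; Δλ = 9.20185° − 9.20507° = -0.00322°.
1° along a meridian = πR/180 = 111177 m.
ΔN = Δφ × 111177 = -530.3 m; ΔE = Δλ × 111177 × cos(4.22254°) = -0.00322 × 111177 × 0.997286 = -357.0 m.

ΔN = -530 m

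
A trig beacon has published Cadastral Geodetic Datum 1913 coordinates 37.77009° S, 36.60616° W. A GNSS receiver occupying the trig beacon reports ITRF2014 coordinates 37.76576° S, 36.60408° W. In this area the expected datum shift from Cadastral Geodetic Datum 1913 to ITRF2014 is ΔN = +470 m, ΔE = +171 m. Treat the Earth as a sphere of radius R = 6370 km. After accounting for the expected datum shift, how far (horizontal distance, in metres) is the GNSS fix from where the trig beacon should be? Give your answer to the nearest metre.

Observed coordinate differences: Δφ = +0.00433°, Δλ = +0.00208°.
Converting to metres (1° lat = 111177 m, cos φ = 0.790475): observed ΔN = 481.4 m, observed ΔE = 182.8 m.
Subtracting the expected shift leaves a residual of 481.4 − (470) = 11.4 m north and 182.8 − (171) = 11.8 m east.
Residual distance = √(11.4² + 11.8²) = 16.4 m.

16 m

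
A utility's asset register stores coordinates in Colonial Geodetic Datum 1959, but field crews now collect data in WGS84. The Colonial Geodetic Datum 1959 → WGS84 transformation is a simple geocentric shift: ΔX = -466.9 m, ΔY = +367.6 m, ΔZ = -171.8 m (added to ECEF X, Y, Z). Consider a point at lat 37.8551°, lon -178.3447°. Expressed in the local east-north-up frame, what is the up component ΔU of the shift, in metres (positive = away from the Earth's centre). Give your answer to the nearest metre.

The local up (radial) axis is (cos φ cos λ, cos φ sin λ, sin φ), giving ΔU = 368.494 − 8.384 − 105.428 = 254.68 m.

ΔU = 255 m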